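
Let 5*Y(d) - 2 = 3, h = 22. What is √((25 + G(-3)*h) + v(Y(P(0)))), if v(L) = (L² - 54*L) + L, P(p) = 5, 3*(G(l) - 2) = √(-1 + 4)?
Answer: √(153 + 66*√3)/3 ≈ 5.4499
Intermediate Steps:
G(l) = 2 + √3/3 (G(l) = 2 + √(-1 + 4)/3 = 2 + √3/3)
Y(d) = 1 (Y(d) = ⅖ + (⅕)*3 = ⅖ + ⅗ = 1)
v(L) = L² - 53*L
√((25 + G(-3)*h) + v(Y(P(0)))) = √((25 + (2 + √3/3)*22) + 1*(-53 + 1)) = √((25 + (44 + 22*√3/3)) + 1*(-52)) = √((69 + 22*√3/3) - 52) = √(17 + 22*√3/3)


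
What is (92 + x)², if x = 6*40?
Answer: 110224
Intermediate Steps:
x = 240
(92 + x)² = (92 + 240)² = 332² = 110224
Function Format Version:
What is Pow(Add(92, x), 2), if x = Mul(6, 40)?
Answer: 110224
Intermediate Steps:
x = 240
Pow(Add(92, x), 2) = Pow(Add(92, 240), 2) = Pow(332, 2) = 110224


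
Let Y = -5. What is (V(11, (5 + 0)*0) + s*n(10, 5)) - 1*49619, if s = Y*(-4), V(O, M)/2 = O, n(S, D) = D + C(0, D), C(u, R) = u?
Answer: -49497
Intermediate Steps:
n(S, D) = D (n(S, D) = D + 0 = D)
V(O, M) = 2*O
s = 20 (s = -5*(-4) = 20)
(V(11, (5 + 0)*0) + s*n(10, 5)) - 1*49619 = (2*11 + 20*5) - 1*49619 = (22 + 100) - 49619 = 122 - 49619 = -49497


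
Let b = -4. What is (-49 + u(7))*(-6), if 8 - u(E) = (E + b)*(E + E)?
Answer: 498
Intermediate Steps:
u(E) = 8 - 2*E*(-4 + E) (u(E) = 8 - (E - 4)*(E + E) = 8 - (-4 + E)*2*E = 8 - 2*E*(-4 + E))
(-49 + u(7))*(-6) = (-49 + (8 - 2*7² + 8*7))*(-6) = (-49 + (8 - 2*49 + 56))*(-6) = (-49 + (8 - 98 + 56))*(-6) = (-49 - 34)*(-6) = -83*(-6) = 498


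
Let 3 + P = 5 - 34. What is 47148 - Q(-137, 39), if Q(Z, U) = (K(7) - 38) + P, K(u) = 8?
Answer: 47210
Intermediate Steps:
P = -32 (P = -3 + (5 - 34) = -3 - 29 = -32)
Q(Z, U) = -62 (Q(Z, U) = (8 - 38) - 32 = -30 - 32 = -62)
47148 - Q(-137, 39) = 47148 - 1*(-62) = 47148 + 62 = 47210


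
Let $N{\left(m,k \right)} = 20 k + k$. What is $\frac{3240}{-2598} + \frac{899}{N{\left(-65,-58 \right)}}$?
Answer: $- \frac{36103}{18186} \approx -1.9852$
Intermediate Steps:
$N{\left(m,k \right)} = 21 k$
$\frac{3240}{-2598} + \frac{899}{N{\left(-65,-58 \right)}} = \frac{3240}{-2598} + \frac{899}{21 \left(-58\right)} = 3240 \left(- \frac{1}{2598}\right) + \frac{899}{-1218} = - \frac{540}{433} + 899 \left(- \frac{1}{1218}\right) = - \frac{540}{433} - \frac{31}{42} = - \frac{36103}{18186}$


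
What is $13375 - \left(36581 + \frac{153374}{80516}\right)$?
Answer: $- \frac{934303835}{40258} \approx -23208.0$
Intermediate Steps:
$13375 - \left(36581 + \frac{153374}{80516}\right) = 13375 - \frac{1472754585}{40258} = - \frac{934303835}{40258}$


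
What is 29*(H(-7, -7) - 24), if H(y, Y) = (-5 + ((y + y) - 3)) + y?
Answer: -1537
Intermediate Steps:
H(y, Y) = -8 + 3*y (H(y, Y) = (-5 + (2*y - 3)) + y = (-5 + (-3 + 2*y)) + y = (-8 + 2*y) + y = -8 + 3*y)
29*(H(-7, -7) - 24) = 29*((-8 + 3*(-7)) - 24) = 29*((-8 - 21) - 24) = 29*(-29 - 24) = 29*(-53) = -1537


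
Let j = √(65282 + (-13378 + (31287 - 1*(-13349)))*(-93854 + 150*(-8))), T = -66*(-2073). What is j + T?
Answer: 136818 + 45*I*√1467226 ≈ 1.3682e+5 + 54508.0*I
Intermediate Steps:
T = 136818
j = 45*I*√1467226 (j = √(65282 + (-13378 + (31287 + 13349))*(-93854 - 1200)) = √(65282 + (-13378 + 44636)*(-95054)) = √(65282 + 31258*(-95054)) = √(65282 - 2971197932) = √(-2971132650) = 45*I*√1467226 ≈ 54508.0*I)
j + T = 45*I*√1467226 + 136818 = 136818 + 45*I*√1467226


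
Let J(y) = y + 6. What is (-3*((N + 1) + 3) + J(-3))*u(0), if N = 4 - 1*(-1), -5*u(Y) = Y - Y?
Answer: 0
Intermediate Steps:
J(y) = 6 + y
u(Y) = 0 (u(Y) = -(Y - Y)/5 = -⅕*0 = 0)
N = 5 (N = 4 + 1 = 5)
(-3*((N + 1) + 3) + J(-3))*u(0) = (-3*((5 + 1) + 3) + (6 - 3))*0 = (-3*(6 + 3) + 3)*0 = (-3*9 + 3)*0 = (-27 + 3)*0 = -24*0 = 0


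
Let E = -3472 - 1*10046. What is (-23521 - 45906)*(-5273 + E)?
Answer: 1304602757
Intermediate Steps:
E = -13518 (E = -3472 - 10046 = -13518)
(-23521 - 45906)*(-5273 + E) = (-23521 - 45906)*(-5273 - 13518) = -69427*(-18791) = 1304602757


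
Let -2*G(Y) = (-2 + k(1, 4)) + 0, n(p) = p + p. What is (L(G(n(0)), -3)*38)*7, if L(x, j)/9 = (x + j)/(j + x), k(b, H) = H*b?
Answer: 2394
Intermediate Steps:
n(p) = 2*p
G(Y) = -1 (G(Y) = -((-2 + 4*1) + 0)/2 = -((-2 + 4) + 0)/2 = -(2 + 0)/2 = -½*2 = -1)
L(x, j) = 9 (L(x, j) = 9*((x + j)/(j + x)) = 9*((j + x)/(j + x)) = 9*1 = 9)
(L(G(n(0)), -3)*38)*7 = (9*38)*7 = 342*7 = 2394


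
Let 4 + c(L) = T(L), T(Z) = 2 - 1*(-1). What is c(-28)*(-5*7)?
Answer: 35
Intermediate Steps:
T(Z) = 3 (T(Z) = 2 + 1 = 3)
c(L) = -1 (c(L) = -4 + 3 = -1)
c(-28)*(-5*7) = -(-5)*7 = -1*(-35) = 35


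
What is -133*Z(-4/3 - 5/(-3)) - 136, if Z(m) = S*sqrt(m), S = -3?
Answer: -136 + 133*sqrt(3) ≈ 94.363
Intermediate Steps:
Z(m) = -3*sqrt(m)
-133*Z(-4/3 - 5/(-3)) - 136 = -(-399)*sqrt(-4/3 - 5/(-3)) - 136 = -(-399)*sqrt(-4*1/3 - 5*(-1/3)) - 136 = -(-399)*sqrt(-4/3 + 5/3) - 136 = -(-399)*sqrt(1/3) - 136 = -(-399)*sqrt(3)/3 - 136 = -(-133)*sqrt(3) - 136 = 133*sqrt(3) - 136 = -136 + 133*sqrt(3)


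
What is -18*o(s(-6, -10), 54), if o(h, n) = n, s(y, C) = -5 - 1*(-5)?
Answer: -972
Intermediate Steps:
s(y, C) = 0 (s(y, C) = -5 + 5 = 0)
-18*o(s(-6, -10), 54) = -18*54 = -1*972 = -972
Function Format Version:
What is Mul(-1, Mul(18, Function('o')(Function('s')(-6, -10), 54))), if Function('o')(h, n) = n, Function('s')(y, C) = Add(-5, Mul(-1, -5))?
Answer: -972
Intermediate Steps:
Function('s')(y, C) = 0 (Function('s')(y, C) = Add(-5, 5) = 0)
Mul(-1, Mul(18, Function('o')(Function('s')(-6, -10), 54))) = Mul(-1, Mul(18, 54)) = Mul(-1, 972) = -972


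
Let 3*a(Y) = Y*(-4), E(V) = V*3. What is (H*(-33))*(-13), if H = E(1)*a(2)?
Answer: -3432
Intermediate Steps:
E(V) = 3*V
a(Y) = -4*Y/3 (a(Y) = (Y*(-4))/3 = (-4*Y)/3 = -4*Y/3)
H = -8 (H = (3*1)*(-4/3*2) = 3*(-8/3) = -8)
(H*(-33))*(-13) = -8*(-33)*(-13) = 264*(-13) = -3432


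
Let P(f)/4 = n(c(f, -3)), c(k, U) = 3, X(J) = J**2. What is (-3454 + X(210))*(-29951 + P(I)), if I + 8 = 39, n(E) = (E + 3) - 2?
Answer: -1216738010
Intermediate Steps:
n(E) = 1 + E (n(E) = (3 + E) - 2 = 1 + E)
I = 31 (I = -8 + 39 = 31)
P(f) = 16 (P(f) = 4*(1 + 3) = 4*4 = 16)
(-3454 + X(210))*(-29951 + P(I)) = (-3454 + 210**2)*(-29951 + 16) = (-3454 + 44100)*(-29935) = 40646*(-29935) = -1216738010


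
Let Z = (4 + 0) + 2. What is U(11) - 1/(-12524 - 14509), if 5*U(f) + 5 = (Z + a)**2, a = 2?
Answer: 1594952/135165 ≈ 11.800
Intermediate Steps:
Z = 6 (Z = 4 + 2 = 6)
U(f) = 59/5 (U(f) = -1 + (6 + 2)**2/5 = -1 + (1/5)*8**2 = -1 + (1/5)*64 = -1 + 64/5 = 59/5)
U(11) - 1/(-12524 - 14509) = 59/5 - 1/(-12524 - 14509) = 59/5 - 1/(-27033) = 59/5 - 1*(-1/27033) = 59/5 + 1/27033 = 1594952/135165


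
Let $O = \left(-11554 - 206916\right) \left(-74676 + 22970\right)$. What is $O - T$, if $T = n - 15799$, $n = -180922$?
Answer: $11296406541$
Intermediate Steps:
$T = -196721$ ($T = -180922 - 15799 = -196721$)
$O = 11296209820$ ($O = \left(-218470\right) \left(-51706\right) = 11296209820$)
$O - T = 11296209820 - -196721 = 11296209820 + 196721 = 11296406541$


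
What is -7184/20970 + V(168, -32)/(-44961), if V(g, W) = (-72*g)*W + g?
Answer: -201033872/22448385 ≈ -8.9554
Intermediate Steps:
V(g, W) = g - 72*W*g (V(g, W) = -72*W*g + g = g - 72*W*g)
-7184/20970 + V(168, -32)/(-44961) = -7184/20970 + (168*(1 - 72*(-32)))/(-44961) = -7184*1/20970 + (168*(1 + 2304))*(-1/44961) = -3592/10485 + (168*2305)*(-1/44961) = -3592/10485 + 387240*(-1/44961) = -3592/10485 - 18440/2141 = -201033872/22448385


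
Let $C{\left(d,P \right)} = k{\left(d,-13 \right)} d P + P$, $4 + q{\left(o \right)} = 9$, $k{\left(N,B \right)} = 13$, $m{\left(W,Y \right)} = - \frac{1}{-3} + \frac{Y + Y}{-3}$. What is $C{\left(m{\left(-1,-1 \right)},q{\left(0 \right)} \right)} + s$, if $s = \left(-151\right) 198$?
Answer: $-29828$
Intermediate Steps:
$m{\left(W,Y \right)} = \frac{1}{3} - \frac{2 Y}{3}$ ($m{\left(W,Y \right)} = \left(-1\right) \left(- \frac{1}{3}\right) + 2 Y \left(- \frac{1}{3}\right) = \frac{1}{3} - \frac{2 Y}{3}$)
$q{\left(o \right)} = 5$ ($q{\left(o \right)} = -4 + 9 = 5$)
$C{\left(d,P \right)} = P + 13 P d$ ($C{\left(d,P \right)} = 13 d P + P = 13 P d + P = P + 13 P d$)
$s = -29898$
$C{\left(m{\left(-1,-1 \right)},q{\left(0 \right)} \right)} + s = 5 \left(1 + 13 \left(\frac{1}{3} - - \frac{2}{3}\right)\right) - 29898 = 5 \left(1 + 13 \left(\frac{1}{3} + \frac{2}{3}\right)\right) - 29898 = 5 \left(1 + 13 \cdot 1\right) - 29898 = 5 \left(1 + 13\right) - 29898 = 5 \cdot 14 - 29898 = 70 - 29898 = -29828$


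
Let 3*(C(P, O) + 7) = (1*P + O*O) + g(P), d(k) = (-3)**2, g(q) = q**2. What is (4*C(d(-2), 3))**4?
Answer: 116985856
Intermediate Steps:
d(k) = 9
C(P, O) = -7 + P/3 + O**2/3 + P**2/3 (C(P, O) = -7 + ((1*P + O*O) + P**2)/3 = -7 + ((P + O**2) + P**2)/3 = -7 + (P + O**2 + P**2)/3 = -7 + (P/3 + O**2/3 + P**2/3) = -7 + P/3 + O**2/3 + P**2/3)
(4*C(d(-2), 3))**4 = (4*(-7 + (1/3)*9 + (1/3)*3**2 + (1/3)*9**2))**4 = (4*(-7 + 3 + (1/3)*9 + (1/3)*81))**4 = (4*(-7 + 3 + 3 + 27))**4 = (4*26)**4 = 104**4 = 116985856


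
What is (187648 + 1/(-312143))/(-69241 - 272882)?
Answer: -58573009663/106791299589 ≈ -0.54848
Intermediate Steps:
(187648 + 1/(-312143))/(-69241 - 272882) = (187648 - 1/312143)/(-342123) = (58573009663/312143)*(-1/342123) = -58573009663/106791299589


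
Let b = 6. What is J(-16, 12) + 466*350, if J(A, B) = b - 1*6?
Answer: 163100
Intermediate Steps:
J(A, B) = 0 (J(A, B) = 6 - 1*6 = 6 - 6 = 0)
J(-16, 12) + 466*350 = 0 + 466*350 = 0 + 163100 = 163100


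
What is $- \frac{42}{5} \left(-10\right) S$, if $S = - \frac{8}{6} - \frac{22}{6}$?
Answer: $-420$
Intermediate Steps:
$S = -5$ ($S = \left(-8\right) \frac{1}{6} - \frac{11}{3} = - \frac{4}{3} - \frac{11}{3} = -5$)
$- \frac{42}{5} \left(-10\right) S = - \frac{42}{5} \left(-10\right) \left(-5\right) = \left(-42\right) \frac{1}{5} \left(-10\right) \left(-5\right) = \left(- \frac{42}{5}\right) \left(-10\right) \left(-5\right) = 84 \left(-5\right) = -420$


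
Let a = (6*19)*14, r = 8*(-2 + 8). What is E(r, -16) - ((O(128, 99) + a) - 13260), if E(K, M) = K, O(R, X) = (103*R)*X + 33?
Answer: -1293537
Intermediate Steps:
O(R, X) = 33 + 103*R*X (O(R, X) = 103*R*X + 33 = 33 + 103*R*X)
r = 48 (r = 8*6 = 48)
a = 1596 (a = 114*14 = 1596)
E(r, -16) - ((O(128, 99) + a) - 13260) = 48 - (((33 + 103*128*99) + 1596) - 13260) = 48 - (((33 + 1305216) + 1596) - 13260) = 48 - ((1305249 + 1596) - 13260) = 48 - (1306845 - 13260) = 48 - 1*1293585 = 48 - 1293585 = -1293537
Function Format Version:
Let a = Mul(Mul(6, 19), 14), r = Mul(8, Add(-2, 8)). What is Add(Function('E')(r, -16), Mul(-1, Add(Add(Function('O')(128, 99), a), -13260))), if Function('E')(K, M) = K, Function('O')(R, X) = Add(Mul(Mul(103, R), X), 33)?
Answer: -1293537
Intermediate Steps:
Function('O')(R, X) = Add(33, Mul(103, R, X)) (Function('O')(R, X) = Add(Mul(103, R, X), 33) = Add(33, Mul(103, R, X)))
r = 48 (r = Mul(8, 6) = 48)
a = 1596 (a = Mul(114, 14) = 1596)
Add(Function('E')(r, -16), Mul(-1, Add(Add(Function('O')(128, 99), a), -13260))) = Add(48, Mul(-1, Add(Add(Add(33, Mul(103, 128, 99)), 1596), -13260))) = Add(48, Mul(-1, Add(Add(Add(33, 1305216), 1596), -13260))) = Add(48, Mul(-1, Add(Add(1305249, 1596), -13260))) = Add(48, Mul(-1, Add(1306845, -13260))) = Add(48, Mul(-1, 1293585)) = Add(48, -1293585) = -1293537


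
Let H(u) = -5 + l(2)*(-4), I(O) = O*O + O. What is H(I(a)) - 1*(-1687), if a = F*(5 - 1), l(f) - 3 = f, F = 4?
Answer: 1662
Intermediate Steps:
l(f) = 3 + f
a = 16 (a = 4*(5 - 1) = 4*4 = 16)
I(O) = O + O**2 (I(O) = O**2 + O = O + O**2)
H(u) = -25 (H(u) = -5 + (3 + 2)*(-4) = -5 + 5*(-4) = -5 - 20 = -25)
H(I(a)) - 1*(-1687) = -25 - 1*(-1687) = -25 + 1687 = 1662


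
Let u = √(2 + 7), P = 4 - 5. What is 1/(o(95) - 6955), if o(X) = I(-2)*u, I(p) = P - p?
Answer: -1/6952 ≈ -0.00014384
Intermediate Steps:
P = -1
I(p) = -1 - p
u = 3 (u = √9 = 3)
o(X) = 3 (o(X) = (-1 - 1*(-2))*3 = (-1 + 2)*3 = 1*3 = 3)
1/(o(95) - 6955) = 1/(3 - 6955) = 1/(-6952) = -1/6952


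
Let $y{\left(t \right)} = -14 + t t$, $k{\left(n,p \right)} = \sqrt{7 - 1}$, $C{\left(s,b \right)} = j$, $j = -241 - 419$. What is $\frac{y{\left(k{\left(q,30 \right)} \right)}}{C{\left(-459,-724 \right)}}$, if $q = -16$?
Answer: $\frac{2}{165} \approx 0.012121$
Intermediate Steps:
$j = -660$
$C{\left(s,b \right)} = -660$
$k{\left(n,p \right)} = \sqrt{6}$
$y{\left(t \right)} = -14 + t^{2}$
$\frac{y{\left(k{\left(q,30 \right)} \right)}}{C{\left(-459,-724 \right)}} = \frac{-14 + \left(\sqrt{6}\right)^{2}}{-660} = \left(-14 + 6\right) \left(- \frac{1}{660}\right) = \left(-8\right) \left(- \frac{1}{660}\right) = \frac{2}{165}$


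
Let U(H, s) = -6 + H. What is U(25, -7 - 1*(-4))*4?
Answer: 76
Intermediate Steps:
U(25, -7 - 1*(-4))*4 = (-6 + 25)*4 = 19*4 = 76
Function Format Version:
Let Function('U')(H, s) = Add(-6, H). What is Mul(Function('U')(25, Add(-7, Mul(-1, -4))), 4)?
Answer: 76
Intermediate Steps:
Mul(Function('U')(25, Add(-7, Mul(-1, -4))), 4) = Mul(Add(-6, 25), 4) = Mul(19, 4) = 76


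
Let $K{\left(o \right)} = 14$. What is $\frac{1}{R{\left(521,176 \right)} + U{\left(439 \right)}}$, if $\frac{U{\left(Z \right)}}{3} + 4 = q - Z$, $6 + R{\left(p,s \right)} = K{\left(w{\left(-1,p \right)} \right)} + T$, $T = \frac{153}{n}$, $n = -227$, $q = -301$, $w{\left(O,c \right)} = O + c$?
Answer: $- \frac{227}{505001} \approx -0.0004495$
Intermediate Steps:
$T = - \frac{153}{227}$ ($T = \frac{153}{-227} = 153 \left(- \frac{1}{227}\right) = - \frac{153}{227} \approx -0.67401$)
$R{\left(p,s \right)} = \frac{1663}{227}$ ($R{\left(p,s \right)} = -6 + \left(14 - \frac{153}{227}\right) = -6 + \frac{3025}{227} = \frac{1663}{227}$)
$U{\left(Z \right)} = -915 - 3 Z$ ($U{\left(Z \right)} = -12 + 3 \left(-301 - Z\right) = -12 - \left(903 + 3 Z\right) = -915 - 3 Z$)
$\frac{1}{R{\left(521,176 \right)} + U{\left(439 \right)}} = \frac{1}{\frac{1663}{227} - 2232} = \frac{1}{- \frac{505001}{227}} = - \frac{227}{505001}$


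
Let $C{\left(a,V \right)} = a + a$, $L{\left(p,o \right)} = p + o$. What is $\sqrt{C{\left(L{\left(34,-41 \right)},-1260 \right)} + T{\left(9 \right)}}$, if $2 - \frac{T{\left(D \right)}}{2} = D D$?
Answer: $2 i \sqrt{43} \approx 13.115 i$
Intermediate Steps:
$L{\left(p,o \right)} = o + p$
$T{\left(D \right)} = 4 - 2 D^{2}$ ($T{\left(D \right)} = 4 - 2 D D = 4 - 2 D^{2}$)
$C{\left(a,V \right)} = 2 a$
$\sqrt{C{\left(L{\left(34,-41 \right)},-1260 \right)} + T{\left(9 \right)}} = \sqrt{2 \left(-41 + 34\right) + \left(4 - 2 \cdot 9^{2}\right)} = \sqrt{2 \left(-7\right) + \left(4 - 162\right)} = \sqrt{-14 + \left(4 - 162\right)} = \sqrt{-14 - 158} = \sqrt{-172} = 2 i \sqrt{43}$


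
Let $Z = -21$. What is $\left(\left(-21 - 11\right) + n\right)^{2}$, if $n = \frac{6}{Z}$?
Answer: $\frac{51076}{49} \approx 1042.4$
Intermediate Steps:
$n = - \frac{2}{7}$ ($n = \frac{6}{-21} = 6 \left(- \frac{1}{21}\right) = - \frac{2}{7} \approx -0.28571$)
$\left(\left(-21 - 11\right) + n\right)^{2} = \left(\left(-21 - 11\right) - \frac{2}{7}\right)^{2} = \left(-32 - \frac{2}{7}\right)^{2} = \left(- \frac{226}{7}\right)^{2} = \frac{51076}{49}$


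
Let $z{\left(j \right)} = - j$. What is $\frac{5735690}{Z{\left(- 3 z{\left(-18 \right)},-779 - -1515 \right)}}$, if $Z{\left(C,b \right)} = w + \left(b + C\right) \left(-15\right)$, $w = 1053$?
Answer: $- \frac{5735690}{9177} \approx -625.01$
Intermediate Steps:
$Z{\left(C,b \right)} = 1053 - 15 C - 15 b$ ($Z{\left(C,b \right)} = 1053 + \left(b + C\right) \left(-15\right) = 1053 + \left(C + b\right) \left(-15\right) = 1053 - \left(15 C + 15 b\right) = 1053 - 15 C - 15 b$)
$\frac{5735690}{Z{\left(- 3 z{\left(-18 \right)},-779 - -1515 \right)}} = \frac{5735690}{1053 - 15 \left(- 3 \left(\left(-1\right) \left(-18\right)\right)\right) - 15 \left(-779 - -1515\right)} = \frac{5735690}{1053 - 15 \left(\left(-3\right) 18\right) - 15 \left(-779 + 1515\right)} = \frac{5735690}{1053 - -810 - 11040} = \frac{5735690}{1053 + 810 - 11040} = \frac{5735690}{-9177} = 5735690 \left(- \frac{1}{9177}\right) = - \frac{5735690}{9177}$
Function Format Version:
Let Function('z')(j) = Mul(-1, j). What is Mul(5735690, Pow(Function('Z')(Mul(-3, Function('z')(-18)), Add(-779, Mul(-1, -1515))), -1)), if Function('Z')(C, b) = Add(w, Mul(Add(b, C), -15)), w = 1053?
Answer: Rational(-5735690, 9177) ≈ -625.01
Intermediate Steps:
Function('Z')(C, b) = Add(1053, Mul(-15, C), Mul(-15, b)) (Function('Z')(C, b) = Add(1053, Mul(Add(b, C), -15)) = Add(1053, Mul(Add(C, b), -15)) = Add(1053, Add(Mul(-15, C), Mul(-15, b))) = Add(1053, Mul(-15, C), Mul(-15, b)))
Mul(5735690, Pow(Function('Z')(Mul(-3, Function('z')(-18)), Add(-779, Mul(-1, -1515))), -1)) = Mul(5735690, Pow(Add(1053, Mul(-15, Mul(-3, Mul(-1, -18))), Mul(-15, Add(-779, Mul(-1, -1515)))), -1)) = Mul(5735690, Pow(Add(1053, Mul(-15, Mul(-3, 18)), Mul(-15, Add(-779, 1515))), -1)) = Mul(5735690, Pow(Add(1053, Mul(-15, -54), Mul(-15, 736)), -1)) = Mul(5735690, Pow(Add(1053, 810, -11040), -1)) = Mul(5735690, Pow(-9177, -1)) = Mul(5735690, Rational(-1, 9177)) = Rational(-5735690, 9177)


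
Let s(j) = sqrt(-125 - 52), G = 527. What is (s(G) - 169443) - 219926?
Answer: -389369 + I*sqrt(177) ≈ -3.8937e+5 + 13.304*I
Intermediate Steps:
s(j) = I*sqrt(177) (s(j) = sqrt(-177) = I*sqrt(177))
(s(G) - 169443) - 219926 = (I*sqrt(177) - 169443) - 219926 = (-169443 + I*sqrt(177)) - 219926 = -389369 + I*sqrt(177)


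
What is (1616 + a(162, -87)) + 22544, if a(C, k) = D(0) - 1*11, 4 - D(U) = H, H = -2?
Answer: 24155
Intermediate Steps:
D(U) = 6 (D(U) = 4 - 1*(-2) = 4 + 2 = 6)
a(C, k) = -5 (a(C, k) = 6 - 1*11 = 6 - 11 = -5)
(1616 + a(162, -87)) + 22544 = (1616 - 5) + 22544 = 1611 + 22544 = 24155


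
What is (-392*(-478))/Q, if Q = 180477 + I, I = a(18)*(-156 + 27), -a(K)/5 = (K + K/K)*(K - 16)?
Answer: 187376/204987 ≈ 0.91409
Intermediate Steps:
a(K) = -5*(1 + K)*(-16 + K) (a(K) = -5*(K + K/K)*(K - 16) = -5*(K + 1)*(-16 + K) = -5*(1 + K)*(-16 + K))
I = 24510 (I = (80 - 5*18**2 + 75*18)*(-156 + 27) = (80 - 5*324 + 1350)*(-129) = (80 - 1620 + 1350)*(-129) = -190*(-129) = 24510)
Q = 204987 (Q = 180477 + 24510 = 204987)
(-392*(-478))/Q = -392*(-478)/204987 = 187376*(1/204987) = 187376/204987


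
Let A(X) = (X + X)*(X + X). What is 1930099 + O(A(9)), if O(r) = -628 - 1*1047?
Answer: 1928424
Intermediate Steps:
A(X) = 4*X² (A(X) = (2*X)*(2*X) = 4*X²)
O(r) = -1675 (O(r) = -628 - 1047 = -1675)
1930099 + O(A(9)) = 1930099 - 1675 = 1928424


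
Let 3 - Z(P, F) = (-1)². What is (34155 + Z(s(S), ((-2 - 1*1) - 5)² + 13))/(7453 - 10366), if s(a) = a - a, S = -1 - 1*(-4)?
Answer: -34157/2913 ≈ -11.726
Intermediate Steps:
S = 3 (S = -1 + 4 = 3)
s(a) = 0
Z(P, F) = 2 (Z(P, F) = 3 - 1*(-1)² = 3 - 1*1 = 3 - 1 = 2)
(34155 + Z(s(S), ((-2 - 1*1) - 5)² + 13))/(7453 - 10366) = (34155 + 2)/(7453 - 10366) = 34157/(-2913) = 34157*(-1/2913) = -34157/2913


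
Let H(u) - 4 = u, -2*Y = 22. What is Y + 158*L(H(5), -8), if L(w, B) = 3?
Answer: 463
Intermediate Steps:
Y = -11 (Y = -½*22 = -11)
H(u) = 4 + u
Y + 158*L(H(5), -8) = -11 + 158*3 = -11 + 474 = 463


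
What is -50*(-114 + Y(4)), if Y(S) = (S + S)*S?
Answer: 4100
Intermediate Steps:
Y(S) = 2*S² (Y(S) = (2*S)*S = 2*S²)
-50*(-114 + Y(4)) = -50*(-114 + 2*4²) = -50*(-114 + 2*16) = -50*(-114 + 32) = -50*(-82) = 4100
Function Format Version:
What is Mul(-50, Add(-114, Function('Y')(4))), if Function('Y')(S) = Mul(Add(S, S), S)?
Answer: 4100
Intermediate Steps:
Function('Y')(S) = Mul(2, Pow(S, 2)) (Function('Y')(S) = Mul(Mul(2, S), S) = Mul(2, Pow(S, 2)))
Mul(-50, Add(-114, Function('Y')(4))) = Mul(-50, Add(-114, Mul(2, Pow(4, 2)))) = Mul(-50, Add(-114, Mul(2, 16))) = Mul(-50, Add(-114, 32)) = Mul(-50, -82) = 4100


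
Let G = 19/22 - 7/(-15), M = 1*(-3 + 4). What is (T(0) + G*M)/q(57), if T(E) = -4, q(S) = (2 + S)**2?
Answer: -881/1148730 ≈ -0.00076693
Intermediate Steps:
M = 1 (M = 1*1 = 1)
G = 439/330 (G = 19*(1/22) - 7*(-1/15) = 19/22 + 7/15 = 439/330 ≈ 1.3303)
(T(0) + G*M)/q(57) = (-4 + (439/330)*1)/((2 + 57)**2) = (-4 + 439/330)/(59**2) = -881/330/3481 = -881/330*1/3481 = -881/1148730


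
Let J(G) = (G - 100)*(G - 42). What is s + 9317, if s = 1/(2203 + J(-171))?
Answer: 558330543/59926 ≈ 9317.0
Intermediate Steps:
J(G) = (-100 + G)*(-42 + G)
s = 1/59926 (s = 1/(2203 + (4200 + (-171)**2 - 142*(-171))) = 1/(2203 + (4200 + 29241 + 24282)) = 1/(2203 + 57723) = 1/59926 ≈ 1.6687e-5)
s + 9317 = 1/59926 + 9317 = 558330543/59926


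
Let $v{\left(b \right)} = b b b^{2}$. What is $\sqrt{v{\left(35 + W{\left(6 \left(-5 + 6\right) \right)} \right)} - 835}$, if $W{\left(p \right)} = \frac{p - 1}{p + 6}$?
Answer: $\frac{\sqrt{32608076065}}{144} \approx 1254.0$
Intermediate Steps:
$W{\left(p \right)} = \frac{-1 + p}{6 + p}$
$v{\left(b \right)} = b^{4}$ ($v{\left(b \right)} = b^{2} b^{2} = b^{4}$)
$\sqrt{v{\left(35 + W{\left(6 \left(-5 + 6\right) \right)} \right)} - 835} = \sqrt{\left(35 + \frac{-1 + 6 \left(-5 + 6\right)}{6 + 6 \left(-5 + 6\right)}\right)^{4} - 835} = \sqrt{\left(35 + \frac{-1 + 6 \cdot 1}{6 + 6 \cdot 1}\right)^{4} - 835} = \sqrt{\left(35 + \frac{-1 + 6}{6 + 6}\right)^{4} - 835} = \sqrt{\left(35 + \frac{1}{12} \cdot 5\right)^{4} - 835} = \sqrt{\left(35 + \frac{5}{12}\right)^{4} - 835} = \sqrt{\left(\frac{425}{12}\right)^{4} - 835} = \sqrt{\frac{32625390625}{20736} - 835} = \sqrt{\frac{32608076065}{20736}} = \frac{\sqrt{32608076065}}{144}$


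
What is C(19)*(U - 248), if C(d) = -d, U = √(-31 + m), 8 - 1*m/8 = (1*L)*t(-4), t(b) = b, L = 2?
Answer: 4712 - 19*√97 ≈ 4524.9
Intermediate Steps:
m = 128 (m = 64 - 8*1*2*(-4) = 64 - 16*(-4) = 64 - 8*(-8) = 64 + 64 = 128)
U = √97 (U = √(-31 + 128) = √97 ≈ 9.8489)
C(19)*(U - 248) = (-1*19)*(√97 - 248) = -19*(-248 + √97) = 4712 - 19*√97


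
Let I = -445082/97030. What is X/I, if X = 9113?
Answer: -442117195/222541 ≈ -1986.7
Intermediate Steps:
I = -222541/48515 (I = -445082*1/97030 = -222541/48515 ≈ -4.5871)
X/I = 9113/(-222541/48515) = 9113*(-48515/222541) = -442117195/222541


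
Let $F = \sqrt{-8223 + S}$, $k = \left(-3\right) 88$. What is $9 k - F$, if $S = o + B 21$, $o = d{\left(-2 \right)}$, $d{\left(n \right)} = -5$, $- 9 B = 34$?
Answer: $-2376 - \frac{i \sqrt{74766}}{3} \approx -2376.0 - 91.145 i$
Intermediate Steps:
$B = - \frac{34}{9}$ ($B = \left(- \frac{1}{9}\right) 34 = - \frac{34}{9} \approx -3.7778$)
$o = -5$
$k = -264$
$S = - \frac{253}{3}$ ($S = -5 - \frac{238}{3} = - \frac{253}{3} \approx -84.333$)
$F = \frac{i \sqrt{74766}}{3}$ ($F = \sqrt{-8223 - \frac{253}{3}} = \sqrt{- \frac{24922}{3}} = \frac{i \sqrt{74766}}{3} \approx 91.145 i$)
$9 k - F = 9 \left(-264\right) - \frac{i \sqrt{74766}}{3} = -2376 - \frac{i \sqrt{74766}}{3}$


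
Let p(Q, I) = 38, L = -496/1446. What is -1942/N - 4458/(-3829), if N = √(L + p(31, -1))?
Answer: 4458/3829 - 971*√19684398/13613 ≈ -315.30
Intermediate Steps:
L = -248/723 (L = -496*1/1446 = -248/723 ≈ -0.34302)
N = √19684398/723 (N = √(-248/723 + 38) = √(27226/723) = √19684398/723 ≈ 6.1365)
-1942/N - 4458/(-3829) = -1942*√19684398/27226 - 4458/(-3829) = -971*√19684398/13613 - 4458*(-1/3829) = -971*√19684398/13613 + 4458/3829 = 4458/3829 - 971*√19684398/13613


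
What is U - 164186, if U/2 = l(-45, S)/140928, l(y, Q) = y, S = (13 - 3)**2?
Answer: -3856400783/23488 ≈ -1.6419e+5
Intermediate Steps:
S = 100 (S = 10**2 = 100)
U = -15/23488 (U = 2*(-45/140928) = 2*(-45*1/140928) = 2*(-15/46976) = -15/23488 ≈ -0.00063862)
U - 164186 = -15/23488 - 164186 = -3856400783/23488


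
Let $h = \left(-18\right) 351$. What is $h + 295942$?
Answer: $289624$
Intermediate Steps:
$h = -6318$
$h + 295942 = -6318 + 295942 = 289624$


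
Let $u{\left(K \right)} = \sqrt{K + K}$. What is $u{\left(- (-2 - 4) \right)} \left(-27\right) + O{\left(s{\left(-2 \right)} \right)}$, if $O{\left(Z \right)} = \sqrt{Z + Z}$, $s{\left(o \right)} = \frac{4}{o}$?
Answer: $- 54 \sqrt{3} + 2 i \approx -93.531 + 2.0 i$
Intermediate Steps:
$O{\left(Z \right)} = \sqrt{2} \sqrt{Z}$ ($O{\left(Z \right)} = \sqrt{2 Z} = \sqrt{2} \sqrt{Z}$)
$u{\left(K \right)} = \sqrt{2} \sqrt{K}$ ($u{\left(K \right)} = \sqrt{2 K} = \sqrt{2} \sqrt{K}$)
$u{\left(- (-2 - 4) \right)} \left(-27\right) + O{\left(s{\left(-2 \right)} \right)} = \sqrt{2} \sqrt{- (-2 - 4)} \left(-27\right) + \sqrt{2} \sqrt{\frac{4}{-2}} = \sqrt{2} \sqrt{\left(-1\right) \left(-6\right)} \left(-27\right) + \sqrt{2} \sqrt{4 \left(- \frac{1}{2}\right)} = \sqrt{2} \sqrt{6} \left(-27\right) + \sqrt{2} \sqrt{-2} = 2 \sqrt{3} \left(-27\right) + \sqrt{2} i \sqrt{2} = - 54 \sqrt{3} + 2 i$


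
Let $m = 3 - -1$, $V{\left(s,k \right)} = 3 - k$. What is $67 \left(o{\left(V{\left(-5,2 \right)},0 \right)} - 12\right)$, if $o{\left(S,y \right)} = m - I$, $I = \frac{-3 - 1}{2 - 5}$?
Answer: $- \frac{1876}{3} \approx -625.33$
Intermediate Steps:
$I = \frac{4}{3}$ ($I = - \frac{4}{-3} = \left(-4\right) \left(- \frac{1}{3}\right) = \frac{4}{3} \approx 1.3333$)
$m = 4$ ($m = 3 + 1 = 4$)
$o{\left(S,y \right)} = \frac{8}{3}$ ($o{\left(S,y \right)} = 4 - \frac{4}{3} = \frac{8}{3}$)
$67 \left(o{\left(V{\left(-5,2 \right)},0 \right)} - 12\right) = 67 \left(\frac{8}{3} - 12\right) = 67 \left(- \frac{28}{3}\right) = - \frac{1876}{3}$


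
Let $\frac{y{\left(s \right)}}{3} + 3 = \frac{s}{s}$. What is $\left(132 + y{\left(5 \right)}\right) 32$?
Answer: $4032$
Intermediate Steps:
$y{\left(s \right)} = -6$ ($y{\left(s \right)} = -9 + 3 \frac{s}{s} = -9 + 3 \cdot 1 = -9 + 3 = -6$)
$\left(132 + y{\left(5 \right)}\right) 32 = \left(132 - 6\right) 32 = 126 \cdot 32 = 4032$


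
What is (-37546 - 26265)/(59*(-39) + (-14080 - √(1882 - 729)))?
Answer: 1045287991/268336008 - 63811*√1153/268336008 ≈ 3.8874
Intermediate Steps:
(-37546 - 26265)/(59*(-39) + (-14080 - √(1882 - 729))) = -63811/(-2301 + (-14080 - √1153)) = -63811/(-16381 - √1153)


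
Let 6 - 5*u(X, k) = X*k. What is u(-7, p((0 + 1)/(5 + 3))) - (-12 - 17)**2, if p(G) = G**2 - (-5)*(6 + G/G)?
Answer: -253049/320 ≈ -790.78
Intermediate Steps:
p(G) = 35 + G**2 (p(G) = G**2 - (-5)*(6 + 1) = G**2 - (-5)*7 = G**2 - 1*(-35) = G**2 + 35 = 35 + G**2)
u(X, k) = 6/5 - X*k/5
u(-7, p((0 + 1)/(5 + 3))) - (-12 - 17)**2 = (6/5 - 1/5*(-7)*(35 + ((0 + 1)/(5 + 3))**2)) - (-12 - 17)**2 = (6/5 - 1/5*(-7)*(35 + (1/8)**2)) - 1*(-29)**2 = (6/5 - 1/5*(-7)*(35 + (1*(1/8))**2)) - 1*841 = (6/5 - 1/5*(-7)*(35 + (1/8)**2)) - 841 = (6/5 - 1/5*(-7)*(35 + 1/64)) - 841 = (6/5 - 1/5*(-7)*2241/64) - 841 = (6/5 + 15687/320) - 841 = 16071/320 - 841 = -253049/320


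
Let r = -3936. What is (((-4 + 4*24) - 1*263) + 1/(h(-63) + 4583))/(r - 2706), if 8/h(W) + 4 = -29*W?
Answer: 714335942/27746347257 ≈ 0.025745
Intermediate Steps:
h(W) = 8/(-4 - 29*W)
(((-4 + 4*24) - 1*263) + 1/(h(-63) + 4583))/(r - 2706) = (((-4 + 4*24) - 1*263) + 1/(-8/(4 + 29*(-63)) + 4583))/(-3936 - 2706) = (((-4 + 96) - 263) + 1/(-8/(4 - 1827) + 4583))/(-6642) = ((92 - 263) + 1/(-8/(-1823) + 4583))*(-1/6642) = (-171 + 1/(-8*(-1/1823) + 4583))*(-1/6642) = (-171 + 1/(8/1823 + 4583))*(-1/6642) = (-171 + 1/(8354817/1823))*(-1/6642) = (-171 + 1823/8354817)*(-1/6642) = -1428671884/8354817*(-1/6642) = 714335942/27746347257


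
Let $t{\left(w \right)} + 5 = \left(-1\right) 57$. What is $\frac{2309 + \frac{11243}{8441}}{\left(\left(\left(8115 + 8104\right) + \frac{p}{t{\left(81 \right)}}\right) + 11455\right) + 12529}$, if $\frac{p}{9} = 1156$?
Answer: $\frac{201515624}{3492016377} \approx 0.057708$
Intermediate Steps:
$p = 10404$ ($p = 9 \cdot 1156 = 10404$)
$t{\left(w \right)} = -62$ ($t{\left(w \right)} = -5 - 57 = -62$)
$\frac{2309 + \frac{11243}{8441}}{\left(\left(\left(8115 + 8104\right) + \frac{p}{t{\left(81 \right)}}\right) + 11455\right) + 12529} = \frac{2309 + \frac{11243}{8441}}{\left(\left(\left(8115 + 8104\right) + \frac{10404}{-62}\right) + 11455\right) + 12529} = \frac{2309 + 11243 \cdot \frac{1}{8441}}{\left(\left(16219 + 10404 \left(- \frac{1}{62}\right)\right) + 11455\right) + 12529} = \frac{2309 + \frac{11243}{8441}}{\left(\left(16219 - \frac{5202}{31}\right) + 11455\right) + 12529} = \frac{19501512}{8441 \left(\left(\frac{497587}{31} + 11455\right) + 12529\right)} = \frac{19501512}{8441 \left(\frac{852692}{31} + 12529\right)} = \frac{19501512}{8441 \cdot \frac{1241091}{31}} = \frac{19501512}{8441} \cdot \frac{31}{1241091} = \frac{201515624}{3492016377}$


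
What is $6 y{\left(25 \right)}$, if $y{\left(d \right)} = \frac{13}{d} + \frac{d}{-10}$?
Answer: $- \frac{297}{25} \approx -11.88$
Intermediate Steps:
$y{\left(d \right)} = \frac{13}{d} - \frac{d}{10}$ ($y{\left(d \right)} = \frac{13}{d} + d \left(- \frac{1}{10}\right) = \frac{13}{d} - \frac{d}{10}$)
$6 y{\left(25 \right)} = 6 \left(\frac{13}{25} - \frac{5}{2}\right) = 6 \left(- \frac{99}{50}\right) = - \frac{297}{25}$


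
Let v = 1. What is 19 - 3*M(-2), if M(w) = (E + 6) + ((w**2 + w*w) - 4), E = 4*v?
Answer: -23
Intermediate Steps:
E = 4 (E = 4*1 = 4)
M(w) = 6 + 2*w**2 (M(w) = (4 + 6) + ((w**2 + w*w) - 4) = 10 + ((w**2 + w**2) - 4) = 10 + (2*w**2 - 4) = 10 + (-4 + 2*w**2) = 6 + 2*w**2)
19 - 3*M(-2) = 19 - 3*(6 + 2*(-2)**2) = 19 - 3*(6 + 2*4) = 19 - 3*(6 + 8) = 19 - 3*14 = 19 - 42 = -23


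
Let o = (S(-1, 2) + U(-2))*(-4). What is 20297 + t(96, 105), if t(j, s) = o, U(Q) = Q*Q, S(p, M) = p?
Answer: 20285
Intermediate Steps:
U(Q) = Q²
o = -12 (o = (-1 + (-2)²)*(-4) = (-1 + 4)*(-4) = 3*(-4) = -12)
t(j, s) = -12
20297 + t(96, 105) = 20297 - 12 = 20285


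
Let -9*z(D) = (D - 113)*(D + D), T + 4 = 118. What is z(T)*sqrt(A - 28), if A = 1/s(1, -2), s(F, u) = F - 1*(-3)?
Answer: -38*I*sqrt(111)/3 ≈ -133.45*I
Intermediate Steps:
T = 114 (T = -4 + 118 = 114)
s(F, u) = 3 + F (s(F, u) = F + 3 = 3 + F)
A = 1/4 (A = 1/(3 + 1) = 1/4 ≈ 0.25000)
z(D) = -2*D*(-113 + D)/9 (z(D) = -(D - 113)*(D + D)/9 = -(-113 + D)*2*D/9 = -2*D*(-113 + D)/9)
z(T)*sqrt(A - 28) = ((2/9)*114*(113 - 1*114))*sqrt(1/4 - 28) = ((2/9)*114*(113 - 114))*sqrt(-111/4) = ((2/9)*114*(-1))*(I*sqrt(111)/2) = -38*I*sqrt(111)/3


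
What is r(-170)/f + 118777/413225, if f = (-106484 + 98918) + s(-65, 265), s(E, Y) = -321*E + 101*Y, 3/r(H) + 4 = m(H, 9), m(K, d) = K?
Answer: 276003126999/960215891200 ≈ 0.28744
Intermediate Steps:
r(H) = 3/(-4 + H)
f = 40064 (f = (-106484 + 98918) + (-321*(-65) + 101*265) = -7566 + (20865 + 26765) = -7566 + 47630 = 40064)
r(-170)/f + 118777/413225 = (3/(-4 - 170))/40064 + 118777/413225 = (3/(-174))*(1/40064) + 118777*(1/413225) = (3*(-1/174))*(1/40064) + 118777/413225 = -1/58*1/40064 + 118777/413225 = -1/2323712 + 118777/413225 = 276003126999/960215891200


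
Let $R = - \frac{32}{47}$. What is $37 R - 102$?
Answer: $- \frac{5978}{47} \approx -127.19$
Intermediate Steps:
$R = - \frac{32}{47}$ ($R = \left(-32\right) \frac{1}{47} = - \frac{32}{47} \approx -0.68085$)
$37 R - 102 = 37 \left(- \frac{32}{47}\right) - 102 = - \frac{1184}{47} - 102 = - \frac{5978}{47}$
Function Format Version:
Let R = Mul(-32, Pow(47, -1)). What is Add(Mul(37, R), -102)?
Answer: Rational(-5978, 47) ≈ -127.19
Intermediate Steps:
R = Rational(-32, 47) (R = Mul(-32, Rational(1, 47)) = Rational(-32, 47) ≈ -0.68085)
Add(Mul(37, R), -102) = Add(Mul(37, Rational(-32, 47)), -102) = Add(Rational(-1184, 47), -102) = Rational(-5978, 47)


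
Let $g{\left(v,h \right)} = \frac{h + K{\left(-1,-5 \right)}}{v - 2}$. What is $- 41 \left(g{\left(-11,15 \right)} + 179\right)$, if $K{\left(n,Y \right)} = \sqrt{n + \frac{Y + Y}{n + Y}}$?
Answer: $- \frac{94792}{13} + \frac{41 \sqrt{6}}{39} \approx -7289.1$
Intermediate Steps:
$K{\left(n,Y \right)} = \sqrt{n + \frac{2 Y}{Y + n}}$
$g{\left(v,h \right)} = \frac{h + \frac{\sqrt{6}}{3}}{-2 + v}$ ($g{\left(v,h \right)} = \frac{h + \sqrt{\frac{2 \left(-5\right) - \left(-5 - 1\right)}{-5 - 1}}}{v - 2} = \frac{h + \sqrt{\frac{-10 - -6}{-6}}}{-2 + v} = \frac{h + \sqrt{- \frac{-10 + 6}{6}}}{-2 + v} = \frac{h + \sqrt{\left(- \frac{1}{6}\right) \left(-4\right)}}{-2 + v} = \frac{h + \sqrt{\frac{2}{3}}}{-2 + v} = \frac{h + \frac{\sqrt{6}}{3}}{-2 + v}$)
$- 41 \left(g{\left(-11,15 \right)} + 179\right) = - 41 \left(\frac{15 + \frac{\sqrt{6}}{3}}{-2 - 11} + 179\right) = - 41 \left(\frac{15 + \frac{\sqrt{6}}{3}}{-13} + 179\right) = - 41 \left(- \frac{15 + \frac{\sqrt{6}}{3}}{13} + 179\right) = - 41 \left(\left(- \frac{15}{13} - \frac{\sqrt{6}}{39}\right) + 179\right) = - 41 \left(\frac{2312}{13} - \frac{\sqrt{6}}{39}\right) = - \frac{94792}{13} + \frac{41 \sqrt{6}}{39}$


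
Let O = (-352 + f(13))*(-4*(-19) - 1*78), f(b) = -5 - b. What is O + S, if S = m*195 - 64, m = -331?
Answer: -63869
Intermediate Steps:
O = 740 (O = (-352 + (-5 - 1*13))*(-4*(-19) - 1*78) = (-352 + (-5 - 13))*(76 - 78) = (-352 - 18)*(-2) = -370*(-2) = 740)
S = -64609 (S = -331*195 - 64 = -64545 - 64 = -64609)
O + S = 740 - 64609 = -63869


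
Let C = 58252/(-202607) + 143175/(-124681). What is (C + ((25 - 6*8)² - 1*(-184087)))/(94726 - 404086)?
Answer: -310906228951149/520987883201008 ≈ -0.59676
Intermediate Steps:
C = -36271174837/25261243367 (C = 58252*(-1/202607) + 143175*(-1/124681) = -58252/202607 - 143175/124681 = -36271174837/25261243367 ≈ -1.4358)
(C + ((25 - 6*8)² - 1*(-184087)))/(94726 - 404086) = (-36271174837/25261243367 + ((25 - 6*8)² - 1*(-184087)))/(94726 - 404086) = (-36271174837/25261243367 + ((25 - 48)² + 184087))/(-309360) = (-36271174837/25261243367 + ((-23)² + 184087))*(-1/309360) = (-36271174837/25261243367 + (529 + 184087))*(-1/309360) = (-36271174837/25261243367 + 184616)*(-1/309360) = (4663593434267235/25261243367)*(-1/309360) = -310906228951149/520987883201008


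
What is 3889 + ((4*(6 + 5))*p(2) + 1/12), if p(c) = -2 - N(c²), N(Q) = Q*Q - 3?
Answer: 38749/12 ≈ 3229.1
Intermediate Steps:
N(Q) = -3 + Q² (N(Q) = Q² - 3 = -3 + Q²)
p(c) = 1 - c⁴ (p(c) = -2 - (-3 + (c²)²) = -2 - (-3 + c⁴) = -2 + (3 - c⁴) = 1 - c⁴)
3889 + ((4*(6 + 5))*p(2) + 1/12) = 3889 + ((4*(6 + 5))*(1 - 1*2⁴) + 1/12) = 3889 + ((4*11)*(1 - 1*16) + 1/12) = 3889 + (44*(1 - 16) + 1/12) = 3889 + (44*(-15) + 1/12) = 3889 + (-660 + 1/12) = 3889 - 7919/12 = 38749/12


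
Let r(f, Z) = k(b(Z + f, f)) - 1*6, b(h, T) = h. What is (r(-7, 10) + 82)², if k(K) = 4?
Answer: 6400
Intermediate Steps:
r(f, Z) = -2 (r(f, Z) = 4 - 1*6 = 4 - 6 = -2)
(r(-7, 10) + 82)² = (-2 + 82)² = 80² = 6400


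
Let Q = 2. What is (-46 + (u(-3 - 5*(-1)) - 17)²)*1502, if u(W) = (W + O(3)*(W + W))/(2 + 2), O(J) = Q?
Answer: 493407/2 ≈ 2.4670e+5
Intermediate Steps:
O(J) = 2
u(W) = 5*W/4 (u(W) = (W + 2*(W + W))/(2 + 2) = (W + 2*(2*W))/4 = (W + 4*W)*(¼) = (5*W)*(¼) = 5*W/4)
(-46 + (u(-3 - 5*(-1)) - 17)²)*1502 = (-46 + (5*(-3 - 5*(-1))/4 - 17)²)*1502 = (-46 + (5*(-3 + 5)/4 - 17)²)*1502 = (-46 + ((5/4)*2 - 17)²)*1502 = (-46 + (5/2 - 17)²)*1502 = (-46 + (-29/2)²)*1502 = (-46 + 841/4)*1502 = (657/4)*1502 = 493407/2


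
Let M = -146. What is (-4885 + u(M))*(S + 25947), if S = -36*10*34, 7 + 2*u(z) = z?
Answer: -136014561/2 ≈ -6.8007e+7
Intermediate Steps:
u(z) = -7/2 + z/2
S = -12240 (S = -360*34 = -12240)
(-4885 + u(M))*(S + 25947) = (-4885 + (-7/2 + (1/2)*(-146)))*(-12240 + 25947) = (-4885 + (-7/2 - 73))*13707 = (-4885 - 153/2)*13707 = -9923/2*13707 = -136014561/2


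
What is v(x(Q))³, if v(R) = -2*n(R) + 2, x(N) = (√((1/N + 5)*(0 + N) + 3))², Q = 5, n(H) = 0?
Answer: 8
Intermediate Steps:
x(N) = 3 + N*(5 + 1/N) (x(N) = (√((5 + 1/N)*N + 3))² = (√(N*(5 + 1/N) + 3))² = (√(3 + N*(5 + 1/N)))² = 3 + N*(5 + 1/N))
v(R) = 2 (v(R) = -2*0 + 2 = 0 + 2 = 2)
v(x(Q))³ = 2³ = 8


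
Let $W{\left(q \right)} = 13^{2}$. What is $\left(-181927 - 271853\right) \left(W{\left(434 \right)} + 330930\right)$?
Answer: $-150246104220$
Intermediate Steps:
$W{\left(q \right)} = 169$
$\left(-181927 - 271853\right) \left(W{\left(434 \right)} + 330930\right) = \left(-181927 - 271853\right) \left(169 + 330930\right) = \left(-453780\right) 331099 = -150246104220$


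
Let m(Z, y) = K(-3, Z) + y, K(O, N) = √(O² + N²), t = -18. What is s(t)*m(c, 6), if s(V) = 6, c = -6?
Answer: 36 + 18*√5 ≈ 76.249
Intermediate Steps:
K(O, N) = √(N² + O²)
m(Z, y) = y + √(9 + Z²) (m(Z, y) = √(Z² + (-3)²) + y = √(Z² + 9) + y = √(9 + Z²) + y = y + √(9 + Z²))
s(t)*m(c, 6) = 6*(6 + √(9 + (-6)²)) = 6*(6 + √(9 + 36)) = 6*(6 + √45) = 6*(6 + 3*√5) = 36 + 18*√5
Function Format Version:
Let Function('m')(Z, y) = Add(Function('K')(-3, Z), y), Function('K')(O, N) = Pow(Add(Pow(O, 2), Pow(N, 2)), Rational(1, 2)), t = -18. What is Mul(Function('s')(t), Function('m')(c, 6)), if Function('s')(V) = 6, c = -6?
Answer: Add(36, Mul(18, Pow(5, Rational(1, 2)))) ≈ 76.249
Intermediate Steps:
Function('K')(O, N) = Pow(Add(Pow(N, 2), Pow(O, 2)), Rational(1, 2))
Function('m')(Z, y) = Add(y, Pow(Add(9, Pow(Z, 2)), Rational(1, 2))) (Function('m')(Z, y) = Add(Pow(Add(Pow(Z, 2), Pow(-3, 2)), Rational(1, 2)), y) = Add(Pow(Add(Pow(Z, 2), 9), Rational(1, 2)), y) = Add(Pow(Add(9, Pow(Z, 2)), Rational(1, 2)), y) = Add(y, Pow(Add(9, Pow(Z, 2)), Rational(1, 2))))
Mul(Function('s')(t), Function('m')(c, 6)) = Mul(6, Add(6, Pow(Add(9, Pow(-6, 2)), Rational(1, 2)))) = Mul(6, Add(6, Pow(Add(9, 36), Rational(1, 2)))) = Mul(6, Add(6, Pow(45, Rational(1, 2)))) = Mul(6, Add(6, Mul(3, Pow(5, Rational(1, 2))))) = Add(36, Mul(18, Pow(5, Rational(1, 2))))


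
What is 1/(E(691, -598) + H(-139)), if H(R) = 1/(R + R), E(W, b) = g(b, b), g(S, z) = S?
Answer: -278/166245 ≈ -0.0016722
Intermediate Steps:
E(W, b) = b
H(R) = 1/(2*R)
1/(E(691, -598) + H(-139)) = 1/(-598 + (1/2)/(-139)) = 1/(-598 + (1/2)*(-1/139)) = 1/(-598 - 1/278) = 1/(-166245/278) = -278/166245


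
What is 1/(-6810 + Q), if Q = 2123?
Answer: -1/4687 ≈ -0.00021336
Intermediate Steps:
1/(-6810 + Q) = 1/(-6810 + 2123) = 1/(-4687) = -1/4687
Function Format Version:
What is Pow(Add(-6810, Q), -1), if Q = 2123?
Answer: Rational(-1, 4687) ≈ -0.00021336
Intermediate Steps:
Pow(Add(-6810, Q), -1) = Pow(Add(-6810, 2123), -1) = Pow(-4687, -1) = Rational(-1, 4687)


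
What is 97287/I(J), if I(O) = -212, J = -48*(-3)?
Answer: -97287/212 ≈ -458.90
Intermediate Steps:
J = 144
97287/I(J) = 97287/(-212) = 97287*(-1/212) = -97287/212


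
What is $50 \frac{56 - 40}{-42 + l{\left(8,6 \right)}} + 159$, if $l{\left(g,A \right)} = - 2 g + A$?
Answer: $\frac{1867}{13} \approx 143.62$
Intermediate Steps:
$l{\left(g,A \right)} = A - 2 g$
$50 \frac{56 - 40}{-42 + l{\left(8,6 \right)}} + 159 = 50 \frac{56 - 40}{-42 + \left(6 - 16\right)} + 159 = 50 \frac{16}{-42 + \left(6 - 16\right)} + 159 = 50 \frac{16}{-42 - 10} + 159 = 50 \frac{16}{-52} + 159 = 50 \cdot 16 \left(- \frac{1}{52}\right) + 159 = 50 \left(- \frac{4}{13}\right) + 159 = - \frac{200}{13} + 159 = \frac{1867}{13}$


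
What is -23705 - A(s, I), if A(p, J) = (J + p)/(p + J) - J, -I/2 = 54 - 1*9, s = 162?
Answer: -23796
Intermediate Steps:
I = -90 (I = -2*(54 - 1*9) = -2*(54 - 9) = -2*45 = -90)
A(p, J) = 1 - J (A(p, J) = (J + p)/(J + p) - J = 1 - J)
-23705 - A(s, I) = -23705 - (1 - 1*(-90)) = -23705 - (1 + 90) = -23705 - 1*91 = -23705 - 91 = -23796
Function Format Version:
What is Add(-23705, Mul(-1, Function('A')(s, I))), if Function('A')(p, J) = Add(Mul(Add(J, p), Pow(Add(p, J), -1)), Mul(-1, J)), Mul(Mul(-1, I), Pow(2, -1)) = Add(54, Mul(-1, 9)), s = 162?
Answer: -23796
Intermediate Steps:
I = -90 (I = Mul(-2, Add(54, Mul(-1, 9))) = Mul(-2, Add(54, -9)) = Mul(-2, 45) = -90)
Function('A')(p, J) = Add(1, Mul(-1, J)) (Function('A')(p, J) = Add(Mul(Add(J, p), Pow(Add(J, p), -1)), Mul(-1, J)) = Add(1, Mul(-1, J)))
Add(-23705, Mul(-1, Function('A')(s, I))) = Add(-23705, Mul(-1, Add(1, Mul(-1, -90)))) = Add(-23705, Mul(-1, Add(1, 90))) = Add(-23705, Mul(-1, 91)) = Add(-23705, -91) = -23796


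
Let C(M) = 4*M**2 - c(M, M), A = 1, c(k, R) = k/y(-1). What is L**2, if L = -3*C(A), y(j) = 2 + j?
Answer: 81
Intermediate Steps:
c(k, R) = k (c(k, R) = k/(2 - 1) = k/1 = k*1 = k)
C(M) = -M + 4*M**2 (C(M) = 4*M**2 - M = -M + 4*M**2)
L = -9 (L = -3*(-1 + 4*1) = -3*(-1 + 4) = -3*3 = -9)
L**2 = (-9)**2 = 81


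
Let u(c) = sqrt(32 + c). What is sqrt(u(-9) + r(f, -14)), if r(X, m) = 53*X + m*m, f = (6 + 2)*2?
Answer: sqrt(1044 + sqrt(23)) ≈ 32.385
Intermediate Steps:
f = 16 (f = 8*2 = 16)
r(X, m) = m**2 + 53*X (r(X, m) = 53*X + m**2 = m**2 + 53*X)
sqrt(u(-9) + r(f, -14)) = sqrt(sqrt(32 - 9) + ((-14)**2 + 53*16)) = sqrt(sqrt(23) + (196 + 848)) = sqrt(sqrt(23) + 1044) = sqrt(1044 + sqrt(23))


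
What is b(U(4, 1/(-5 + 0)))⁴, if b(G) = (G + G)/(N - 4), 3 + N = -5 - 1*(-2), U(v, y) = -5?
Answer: 1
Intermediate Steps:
N = -6 (N = -3 + (-5 - 1*(-2)) = -3 + (-5 + 2) = -3 - 3 = -6)
b(G) = -G/5 (b(G) = (G + G)/(-6 - 4) = (2*G)/(-10) = (2*G)*(-⅒) = -G/5)
b(U(4, 1/(-5 + 0)))⁴ = (-⅕*(-5))⁴ = 1⁴ = 1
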